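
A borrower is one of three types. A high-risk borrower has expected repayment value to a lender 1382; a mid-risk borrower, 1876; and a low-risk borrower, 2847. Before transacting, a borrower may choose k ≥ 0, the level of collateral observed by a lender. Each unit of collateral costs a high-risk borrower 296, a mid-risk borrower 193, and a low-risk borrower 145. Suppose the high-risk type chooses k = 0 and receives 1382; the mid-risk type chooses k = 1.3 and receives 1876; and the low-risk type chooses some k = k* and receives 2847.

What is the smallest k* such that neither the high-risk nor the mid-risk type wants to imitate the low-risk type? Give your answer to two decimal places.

High-risk type (on-path payoff 1382) won't mimic when 1382 ≥ 2847 − 296·k*, i.e. k* ≥ 4.95.
Mid-risk type (on-path payoff 1876 − 193×1.3 = 1625.1) won't mimic when 1625.1 ≥ 2847 − 193·k*, i.e. k* ≥ 6.33.
Both must hold, so k* = max(4.95, 6.33) = 6.33. The mid-risk type's constraint binds.

6.33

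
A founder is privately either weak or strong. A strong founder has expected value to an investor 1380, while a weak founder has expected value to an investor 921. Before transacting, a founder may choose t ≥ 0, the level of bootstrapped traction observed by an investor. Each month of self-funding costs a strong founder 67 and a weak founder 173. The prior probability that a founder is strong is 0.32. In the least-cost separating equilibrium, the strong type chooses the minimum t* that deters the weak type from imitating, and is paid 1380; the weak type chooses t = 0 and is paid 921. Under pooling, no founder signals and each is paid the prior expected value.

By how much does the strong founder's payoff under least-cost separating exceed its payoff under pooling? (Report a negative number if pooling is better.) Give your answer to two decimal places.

134.36

Least-cost separating signal: t* solves 921 = 1380 − 173·t*, so t* = (1380 − 921)/173 ≈ 2.6532.
Strong type's separating payoff: 1380 − 67 × t* = 1380 − 67 × (1380 − 921)/173 = 1380 − 30753/173 ≈ 1202.2370.
Pooling payoff: 0.32 × 1380 + 0.68 × 921 = 1067.88.
Difference: 1202.2370 − 1067.88 = 134.357, i.e. 134.36 to two decimal places.
The strong type prefers to separate.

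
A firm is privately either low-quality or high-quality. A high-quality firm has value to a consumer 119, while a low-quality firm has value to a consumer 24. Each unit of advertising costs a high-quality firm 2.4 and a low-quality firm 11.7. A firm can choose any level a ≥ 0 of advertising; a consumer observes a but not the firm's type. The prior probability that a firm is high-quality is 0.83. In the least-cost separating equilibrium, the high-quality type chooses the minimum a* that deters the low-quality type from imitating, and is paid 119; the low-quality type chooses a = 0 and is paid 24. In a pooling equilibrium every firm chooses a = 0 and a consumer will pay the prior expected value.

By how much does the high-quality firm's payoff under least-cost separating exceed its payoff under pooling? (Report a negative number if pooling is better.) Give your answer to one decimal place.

-3.3

Least-cost separating signal: a* solves 24 = 119 − 11.7·a*, so a* = (119 − 24)/11.7 ≈ 8.1197.
High-quality type's separating payoff: 119 − 2.4 × a* = 119 − 2.4 × (119 − 24)/11.7 = 119 − 228/11.7 ≈ 99.513.
Pooling payoff: 0.83 × 119 + 0.17 × 24 = 102.85.
Difference: 99.513 − 102.85 = -3.337, i.e. -3.3 to one decimal place.
The high-quality type would prefer the pooling outcome.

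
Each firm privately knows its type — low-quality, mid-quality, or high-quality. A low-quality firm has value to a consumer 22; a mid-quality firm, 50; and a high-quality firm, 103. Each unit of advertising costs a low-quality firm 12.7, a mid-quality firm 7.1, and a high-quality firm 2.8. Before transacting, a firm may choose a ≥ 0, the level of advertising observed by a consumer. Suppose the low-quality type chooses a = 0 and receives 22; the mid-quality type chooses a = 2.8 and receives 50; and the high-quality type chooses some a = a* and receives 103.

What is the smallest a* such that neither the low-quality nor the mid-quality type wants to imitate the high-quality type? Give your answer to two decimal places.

Mid-quality type (on-path payoff 50 − 7.1×2.8 = 30.12) won't mimic when 30.12 ≥ 103 − 7.1·a*, i.e. a* ≥ 10.26.
Low-quality type (on-path payoff 22) won't mimic when 22 ≥ 103 − 12.7·a*, i.e. a* ≥ 6.38.
Both must hold, so a* = max(6.38, 10.26) = 10.26. The mid-quality type's constraint binds.

10.26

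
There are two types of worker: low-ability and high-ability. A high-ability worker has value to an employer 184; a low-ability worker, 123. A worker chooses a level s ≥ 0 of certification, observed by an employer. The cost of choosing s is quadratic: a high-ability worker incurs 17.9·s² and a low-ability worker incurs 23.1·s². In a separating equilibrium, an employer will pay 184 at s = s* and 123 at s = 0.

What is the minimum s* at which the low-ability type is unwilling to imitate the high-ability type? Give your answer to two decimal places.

1.63

The low-ability type at s = 0 receives 123; imitating at s* yields 184 − 23.1·s*².
Indifference: 123 = 184 − 23.1·s*², so s*² = (184 − 123) / 23.1 ≈ 2.6407.
s* = √2.6407 ≈ 1.63.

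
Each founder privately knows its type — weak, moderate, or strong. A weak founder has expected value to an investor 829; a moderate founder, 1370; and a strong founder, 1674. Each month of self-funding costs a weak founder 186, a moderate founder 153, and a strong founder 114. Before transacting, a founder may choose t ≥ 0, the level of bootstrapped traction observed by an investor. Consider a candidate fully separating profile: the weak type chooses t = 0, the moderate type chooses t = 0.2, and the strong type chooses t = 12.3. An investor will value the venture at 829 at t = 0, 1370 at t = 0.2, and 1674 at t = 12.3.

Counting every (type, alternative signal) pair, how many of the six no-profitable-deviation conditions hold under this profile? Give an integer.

3

Weak (own payoff 829): to t=0.2 gives 1370 − 186×0.2 = 1332.8 → profitable ✗; to t=12.3 gives 1674 − 186×12.3 = -613.8 → no gain ✓.
Strong (own payoff 1674 − 114×12.3 = 271.8): to t=0 gives 829 → profitable ✗; to t=0.2 gives 1370 − 114×0.2 = 1347.2 → profitable ✗.
Moderate (own payoff 1370 − 153×0.2 = 1339.4): to t=0 gives 829 → no gain ✓; to t=12.3 gives 1674 − 153×12.3 = -207.9 → no gain ✓.
3 of the 6 constraints hold; not an equilibrium.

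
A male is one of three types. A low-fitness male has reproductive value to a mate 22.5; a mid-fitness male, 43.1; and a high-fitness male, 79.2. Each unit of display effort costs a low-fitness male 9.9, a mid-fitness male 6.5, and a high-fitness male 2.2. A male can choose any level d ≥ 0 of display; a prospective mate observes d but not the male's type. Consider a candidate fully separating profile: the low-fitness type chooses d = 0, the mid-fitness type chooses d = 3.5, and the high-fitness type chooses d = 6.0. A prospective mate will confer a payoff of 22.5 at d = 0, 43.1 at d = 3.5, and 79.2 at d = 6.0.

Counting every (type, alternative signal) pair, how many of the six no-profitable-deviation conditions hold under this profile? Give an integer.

Mid-fitness (own payoff 43.1 − 6.5×3.5 = 20.35): to d=0 gives 22.5 → profitable ✗; to d=6.0 gives 79.2 − 6.5×6.0 = 40.2 → profitable ✗.
High-fitness (own payoff 79.2 − 2.2×6.0 = 66): to d=0 gives 22.5 → no gain ✓; to d=3.5 gives 43.1 − 2.2×3.5 = 35.4 → no gain ✓.
Low-fitness (own payoff 22.5): to d=3.5 gives 43.1 − 9.9×3.5 = 8.45 → no gain ✓; to d=6.0 gives 79.2 − 9.9×6.0 = 19.8 → no gain ✓.
4 of the 6 constraints hold; not an equilibrium.

4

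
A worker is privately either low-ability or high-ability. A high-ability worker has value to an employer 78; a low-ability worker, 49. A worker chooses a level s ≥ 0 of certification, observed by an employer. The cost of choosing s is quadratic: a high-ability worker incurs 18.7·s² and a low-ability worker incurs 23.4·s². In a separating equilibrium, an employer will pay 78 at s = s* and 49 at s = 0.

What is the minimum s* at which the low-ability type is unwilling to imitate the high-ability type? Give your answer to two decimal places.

1.11

The low-ability type at s = 0 receives 49; imitating at s* yields 78 − 23.4·s*².
Indifference: 49 = 78 − 23.4·s*², so s*² = (78 − 49) / 23.4 ≈ 1.2393.
s* = √1.2393 ≈ 1.11.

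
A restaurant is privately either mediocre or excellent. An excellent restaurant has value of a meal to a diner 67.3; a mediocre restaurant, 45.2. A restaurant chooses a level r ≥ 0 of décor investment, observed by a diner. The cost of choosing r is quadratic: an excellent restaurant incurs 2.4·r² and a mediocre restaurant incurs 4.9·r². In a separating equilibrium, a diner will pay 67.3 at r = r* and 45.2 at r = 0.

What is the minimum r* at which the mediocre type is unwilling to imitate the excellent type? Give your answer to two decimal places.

2.12

The mediocre type at r = 0 receives 45.2; imitating at r* yields 67.3 − 4.9·r*².
Indifference: 45.2 = 67.3 − 4.9·r*², so r*² = (67.3 − 45.2) / 4.9 ≈ 4.5102.
r* = √4.5102 ≈ 2.12.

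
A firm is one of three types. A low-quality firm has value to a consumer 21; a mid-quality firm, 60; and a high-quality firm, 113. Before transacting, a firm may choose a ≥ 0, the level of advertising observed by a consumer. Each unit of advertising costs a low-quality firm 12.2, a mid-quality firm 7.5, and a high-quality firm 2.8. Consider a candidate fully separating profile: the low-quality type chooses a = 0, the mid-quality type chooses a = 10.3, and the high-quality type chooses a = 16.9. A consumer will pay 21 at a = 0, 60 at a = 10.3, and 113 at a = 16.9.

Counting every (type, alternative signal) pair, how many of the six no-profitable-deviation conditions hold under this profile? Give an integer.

4

High-quality (own payoff 113 − 2.8×16.9 = 65.68): to a=0 gives 21 → no gain ✓; to a=10.3 gives 60 − 2.8×10.3 = 31.16 → no gain ✓.
Low-quality (own payoff 21): to a=10.3 gives 60 − 12.2×10.3 = -65.66 → no gain ✓; to a=16.9 gives 113 − 12.2×16.9 = -93.18 → no gain ✓.
Mid-quality (own payoff 60 − 7.5×10.3 = -17.25): to a=0 gives 21 → profitable ✗; to a=16.9 gives 113 − 7.5×16.9 = -13.75 → profitable ✗.
4 of the 6 constraints hold; not an equilibrium.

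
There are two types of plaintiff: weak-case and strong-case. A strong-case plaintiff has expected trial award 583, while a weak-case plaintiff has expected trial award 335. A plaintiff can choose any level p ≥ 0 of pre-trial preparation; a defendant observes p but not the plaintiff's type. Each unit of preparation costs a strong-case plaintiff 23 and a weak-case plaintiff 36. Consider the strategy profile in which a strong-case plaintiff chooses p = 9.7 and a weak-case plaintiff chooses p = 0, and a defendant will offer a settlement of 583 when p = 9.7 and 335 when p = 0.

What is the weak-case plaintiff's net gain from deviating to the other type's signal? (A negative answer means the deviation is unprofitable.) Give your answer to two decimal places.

Playing p = 0 the weak-case plaintiff receives 335.
Deviating to p = 9.7 brings payment 583 at cost 36 × 9.7 = 349.2, netting 233.8.
Gain from deviating: 233.8 − 335 = -101.20.
The gain is negative, so the weak-case type's incentive-compatibility constraint is satisfied.

-101.20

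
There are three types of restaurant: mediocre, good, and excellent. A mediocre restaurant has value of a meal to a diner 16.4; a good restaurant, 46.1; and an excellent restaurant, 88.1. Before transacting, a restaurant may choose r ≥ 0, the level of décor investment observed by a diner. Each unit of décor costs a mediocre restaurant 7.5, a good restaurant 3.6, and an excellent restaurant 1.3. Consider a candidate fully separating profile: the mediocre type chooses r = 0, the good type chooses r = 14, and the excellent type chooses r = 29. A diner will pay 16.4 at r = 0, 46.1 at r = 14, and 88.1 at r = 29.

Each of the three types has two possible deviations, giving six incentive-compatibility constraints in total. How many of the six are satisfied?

5

Mediocre (own payoff 16.4): to r=14 gives 46.1 − 7.5×14 = -58.9 → no gain ✓; to r=29 gives 88.1 − 7.5×29 = -129.4 → no gain ✓.
Good (own payoff 46.1 − 3.6×14 = -4.3): to r=0 gives 16.4 → profitable ✗; to r=29 gives 88.1 − 3.6×29 = -16.3 → no gain ✓.
Excellent (own payoff 88.1 − 1.3×29 = 50.4): to r=0 gives 16.4 → no gain ✓; to r=14 gives 46.1 − 1.3×14 = 27.9 → no gain ✓.
5 of the 6 constraints hold; not an equilibrium.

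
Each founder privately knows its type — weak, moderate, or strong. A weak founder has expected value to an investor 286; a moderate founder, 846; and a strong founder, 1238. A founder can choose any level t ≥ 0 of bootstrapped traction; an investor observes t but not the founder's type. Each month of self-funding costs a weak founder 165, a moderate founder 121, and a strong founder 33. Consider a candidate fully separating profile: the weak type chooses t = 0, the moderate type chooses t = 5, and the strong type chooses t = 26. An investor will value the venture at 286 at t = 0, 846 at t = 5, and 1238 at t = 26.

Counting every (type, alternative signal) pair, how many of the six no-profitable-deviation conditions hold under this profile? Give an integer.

Strong (own payoff 1238 − 33×26 = 380): to t=0 gives 286 → no gain ✓; to t=5 gives 846 − 33×5 = 681 → profitable ✗.
Weak (own payoff 286): to t=5 gives 846 − 165×5 = 21 → no gain ✓; to t=26 gives 1238 − 165×26 = -3052 → no gain ✓.
Moderate (own payoff 846 − 121×5 = 241): to t=0 gives 286 → profitable ✗; to t=26 gives 1238 − 121×26 = -1908 → no gain ✓.
4 of the 6 constraints hold; not an equilibrium.

4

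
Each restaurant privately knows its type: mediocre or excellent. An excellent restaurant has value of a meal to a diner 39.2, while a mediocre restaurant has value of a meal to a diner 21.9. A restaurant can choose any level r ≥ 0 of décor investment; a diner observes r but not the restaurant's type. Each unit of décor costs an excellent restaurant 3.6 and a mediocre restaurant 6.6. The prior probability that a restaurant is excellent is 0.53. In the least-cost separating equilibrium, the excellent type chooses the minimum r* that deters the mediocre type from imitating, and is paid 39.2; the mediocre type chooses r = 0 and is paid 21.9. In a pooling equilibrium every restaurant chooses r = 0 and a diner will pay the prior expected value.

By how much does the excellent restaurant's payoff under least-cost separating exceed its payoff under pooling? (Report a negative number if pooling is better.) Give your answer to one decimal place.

Least-cost separating signal: r* solves 21.9 = 39.2 − 6.6·r*, so r* = (39.2 − 21.9)/6.6 ≈ 2.6212.
Excellent type's separating payoff: 39.2 − 3.6 × r* = 39.2 − 3.6 × (39.2 − 21.9)/6.6 = 39.2 − 62.28/6.6 ≈ 29.764.
Pooling payoff: 0.53 × 39.2 + 0.47 × 21.9 = 31.069.
Difference: 29.764 − 31.069 = -1.305, i.e. -1.3 to one decimal place.
The excellent type would prefer the pooling outcome.

-1.3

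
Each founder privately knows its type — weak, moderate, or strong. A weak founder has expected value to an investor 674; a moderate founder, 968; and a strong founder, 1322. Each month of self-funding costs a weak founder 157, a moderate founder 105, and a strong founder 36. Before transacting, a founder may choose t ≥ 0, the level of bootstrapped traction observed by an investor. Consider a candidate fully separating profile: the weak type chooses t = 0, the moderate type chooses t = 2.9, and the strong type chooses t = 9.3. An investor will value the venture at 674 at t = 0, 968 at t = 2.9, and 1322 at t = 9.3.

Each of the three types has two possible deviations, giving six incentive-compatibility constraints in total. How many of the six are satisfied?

5

Moderate (own payoff 968 − 105×2.9 = 663.5): to t=0 gives 674 → profitable ✗; to t=9.3 gives 1322 − 105×9.3 = 345.5 → no gain ✓.
Strong (own payoff 1322 − 36×9.3 = 987.2): to t=0 gives 674 → no gain ✓; to t=2.9 gives 968 − 36×2.9 = 863.6 → no gain ✓.
Weak (own payoff 674): to t=2.9 gives 968 − 157×2.9 = 512.7 → no gain ✓; to t=9.3 gives 1322 − 157×9.3 = -138.1 → no gain ✓.
5 of the 6 constraints hold; not an equilibrium.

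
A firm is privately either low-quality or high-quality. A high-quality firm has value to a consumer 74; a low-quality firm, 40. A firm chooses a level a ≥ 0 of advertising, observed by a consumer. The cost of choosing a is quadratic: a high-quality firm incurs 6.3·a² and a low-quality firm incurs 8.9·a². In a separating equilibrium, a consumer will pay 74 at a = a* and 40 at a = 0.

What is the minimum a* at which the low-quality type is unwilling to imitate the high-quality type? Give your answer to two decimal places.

The low-quality type at a = 0 receives 40; imitating at a* yields 74 − 8.9·a*².
Indifference: 40 = 74 − 8.9·a*², so a*² = (74 − 40) / 8.9 ≈ 3.8202.
a* = √3.8202 ≈ 1.95.

1.95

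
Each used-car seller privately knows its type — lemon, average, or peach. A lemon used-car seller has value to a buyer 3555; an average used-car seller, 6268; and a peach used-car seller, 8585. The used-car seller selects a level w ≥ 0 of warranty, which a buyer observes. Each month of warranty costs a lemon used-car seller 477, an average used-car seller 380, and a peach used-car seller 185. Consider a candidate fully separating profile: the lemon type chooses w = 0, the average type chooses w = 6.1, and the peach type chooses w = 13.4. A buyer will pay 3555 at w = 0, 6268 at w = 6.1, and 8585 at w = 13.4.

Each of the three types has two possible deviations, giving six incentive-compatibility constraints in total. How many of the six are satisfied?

6

Average (own payoff 6268 − 380×6.1 = 3950): to w=0 gives 3555 → no gain ✓; to w=13.4 gives 8585 − 380×13.4 = 3493 → no gain ✓.
Lemon (own payoff 3555): to w=6.1 gives 6268 − 477×6.1 = 3358.3 → no gain ✓; to w=13.4 gives 8585 − 477×13.4 = 2193.2 → no gain ✓.
Peach (own payoff 8585 − 185×13.4 = 6106): to w=0 gives 3555 → no gain ✓; to w=6.1 gives 6268 − 185×6.1 = 5139.5 → no gain ✓.
6 of the 6 constraints hold; this profile is a separating equilibrium.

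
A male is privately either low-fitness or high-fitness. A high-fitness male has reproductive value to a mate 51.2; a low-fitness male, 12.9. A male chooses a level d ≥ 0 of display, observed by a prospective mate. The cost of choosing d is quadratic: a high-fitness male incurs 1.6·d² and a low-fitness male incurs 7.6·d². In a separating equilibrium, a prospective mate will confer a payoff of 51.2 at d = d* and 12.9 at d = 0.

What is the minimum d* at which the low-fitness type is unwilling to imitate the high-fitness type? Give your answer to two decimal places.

The low-fitness type at d = 0 receives 12.9; imitating at d* yields 51.2 − 7.6·d*².
Indifference: 12.9 = 51.2 − 7.6·d*², so d*² = (51.2 − 12.9) / 7.6 ≈ 5.0395.
d* = √5.0395 ≈ 2.24.

2.24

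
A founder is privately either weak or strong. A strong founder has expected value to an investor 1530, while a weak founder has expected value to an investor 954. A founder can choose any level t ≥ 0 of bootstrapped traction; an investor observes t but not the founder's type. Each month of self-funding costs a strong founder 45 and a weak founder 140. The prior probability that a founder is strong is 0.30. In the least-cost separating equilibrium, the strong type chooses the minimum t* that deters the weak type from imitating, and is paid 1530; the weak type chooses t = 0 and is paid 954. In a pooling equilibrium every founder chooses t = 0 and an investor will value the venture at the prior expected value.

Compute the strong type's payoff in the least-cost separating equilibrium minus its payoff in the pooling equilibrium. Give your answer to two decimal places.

Least-cost separating signal: t* solves 954 = 1530 − 140·t*, so t* = (1530 − 954)/140 ≈ 4.1143.
Strong type's separating payoff: 1530 − 45 × t* = 1530 − 45 × (1530 − 954)/140 = 1530 − 25920/140 ≈ 1344.8571.
Pooling payoff: 0.30 × 1530 + 0.70 × 954 = 1126.8.
Difference: 1344.8571 − 1126.8 = 218.0571, i.e. 218.06 to two decimal places.
The strong type prefers to separate.

218.06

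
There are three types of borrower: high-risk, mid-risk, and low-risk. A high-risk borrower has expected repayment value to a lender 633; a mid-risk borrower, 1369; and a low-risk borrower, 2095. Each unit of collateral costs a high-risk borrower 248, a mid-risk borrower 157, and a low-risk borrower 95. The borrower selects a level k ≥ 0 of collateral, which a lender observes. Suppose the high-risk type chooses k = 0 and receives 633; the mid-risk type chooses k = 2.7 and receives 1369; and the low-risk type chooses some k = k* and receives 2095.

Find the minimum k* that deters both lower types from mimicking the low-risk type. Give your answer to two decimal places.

High-risk type (on-path payoff 633) won't mimic when 633 ≥ 2095 − 248·k*, i.e. k* ≥ 5.90.
Mid-risk type (on-path payoff 1369 − 157×2.7 = 945.1) won't mimic when 945.1 ≥ 2095 − 157·k*, i.e. k* ≥ 7.32.
Both must hold, so k* = max(5.90, 7.32) = 7.32. The mid-risk type's constraint binds.

7.32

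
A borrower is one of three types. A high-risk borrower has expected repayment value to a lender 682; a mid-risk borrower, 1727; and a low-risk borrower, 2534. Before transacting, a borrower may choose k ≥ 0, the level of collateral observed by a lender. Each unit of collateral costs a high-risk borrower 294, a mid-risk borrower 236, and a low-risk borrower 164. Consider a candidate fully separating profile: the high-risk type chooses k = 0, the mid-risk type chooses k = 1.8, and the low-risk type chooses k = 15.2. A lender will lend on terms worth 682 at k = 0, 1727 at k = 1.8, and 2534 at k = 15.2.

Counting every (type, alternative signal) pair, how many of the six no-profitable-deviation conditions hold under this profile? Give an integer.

High-risk (own payoff 682): to k=1.8 gives 1727 − 294×1.8 = 1197.8 → profitable ✗; to k=15.2 gives 2534 − 294×15.2 = -1934.8 → no gain ✓.
Low-risk (own payoff 2534 − 164×15.2 = 41.2): to k=0 gives 682 → profitable ✗; to k=1.8 gives 1727 − 164×1.8 = 1431.8 → profitable ✗.
Mid-risk (own payoff 1727 − 236×1.8 = 1302.2): to k=0 gives 682 → no gain ✓; to k=15.2 gives 2534 − 236×15.2 = -1053.2 → no gain ✓.
3 of the 6 constraints hold; not an equilibrium.

3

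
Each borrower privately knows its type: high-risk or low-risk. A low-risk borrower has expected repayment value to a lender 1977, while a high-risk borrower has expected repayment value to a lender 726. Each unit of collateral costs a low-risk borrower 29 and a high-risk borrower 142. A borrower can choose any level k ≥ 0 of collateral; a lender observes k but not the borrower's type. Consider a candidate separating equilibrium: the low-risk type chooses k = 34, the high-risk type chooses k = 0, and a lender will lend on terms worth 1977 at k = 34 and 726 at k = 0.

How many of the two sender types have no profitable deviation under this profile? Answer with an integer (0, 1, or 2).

Low-risk type: signal → 1977 − 29 × 34 = 991; deviate to 0 → 726. IC holds (991 ≥ 726).
High-risk type: stay at 0 → 726; mimic → 1977 − 142 × 34 = -2851. IC holds (726 ≥ -2851).
2 of 2 constraints hold, so this is a separating equilibrium.

2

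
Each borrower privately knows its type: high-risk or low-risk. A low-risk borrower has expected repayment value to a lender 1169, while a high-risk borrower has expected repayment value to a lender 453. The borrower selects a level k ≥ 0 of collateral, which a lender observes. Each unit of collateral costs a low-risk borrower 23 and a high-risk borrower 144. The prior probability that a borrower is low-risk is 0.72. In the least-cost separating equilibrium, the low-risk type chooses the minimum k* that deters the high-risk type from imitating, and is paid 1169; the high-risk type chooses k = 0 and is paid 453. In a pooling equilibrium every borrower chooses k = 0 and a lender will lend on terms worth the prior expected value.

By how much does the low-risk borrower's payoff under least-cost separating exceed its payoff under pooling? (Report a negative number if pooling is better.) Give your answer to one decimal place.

86.1

Least-cost separating signal: k* solves 453 = 1169 − 144·k*, so k* = (1169 − 453)/144 ≈ 4.9722.
Low-risk type's separating payoff: 1169 − 23 × k* = 1169 − 23 × (1169 − 453)/144 = 1169 − 16468/144 ≈ 1054.639.
Pooling payoff: 0.72 × 1169 + 0.28 × 453 = 968.52.
Difference: 1054.639 − 968.52 = 86.119, i.e. 86.1 to one decimal place.
The low-risk type prefers to separate.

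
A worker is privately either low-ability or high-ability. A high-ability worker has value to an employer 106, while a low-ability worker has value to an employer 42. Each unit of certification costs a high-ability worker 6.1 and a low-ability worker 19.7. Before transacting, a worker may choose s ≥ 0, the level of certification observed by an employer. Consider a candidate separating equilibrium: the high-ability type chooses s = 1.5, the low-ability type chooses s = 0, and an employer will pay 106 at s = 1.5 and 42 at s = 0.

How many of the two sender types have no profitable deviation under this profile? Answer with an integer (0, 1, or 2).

High-ability type: signal → 106 − 6.1 × 1.5 = 96.85; deviate to 0 → 42. IC holds (96.85 ≥ 42).
Low-ability type: stay at 0 → 42; mimic → 106 − 19.7 × 1.5 = 76.45. IC fails (42 < 76.45).
1 of 2 constraints hold, so this profile is not an equilibrium.

1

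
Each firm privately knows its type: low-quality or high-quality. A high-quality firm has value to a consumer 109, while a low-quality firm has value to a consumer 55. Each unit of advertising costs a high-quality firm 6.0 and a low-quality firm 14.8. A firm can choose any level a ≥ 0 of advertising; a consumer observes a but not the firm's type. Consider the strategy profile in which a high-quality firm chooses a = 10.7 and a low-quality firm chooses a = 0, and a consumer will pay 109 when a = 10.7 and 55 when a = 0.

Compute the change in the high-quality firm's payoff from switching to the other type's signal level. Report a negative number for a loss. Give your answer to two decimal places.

10.20

Playing a = 10.7 the high-quality firm receives 109 − 6.0 × 10.7 = 44.8.
Deviating to a = 0 yields 55 instead.
Gain from deviating: 55 − 44.8 = 10.20.
The gain is positive, so the high-quality type's incentive-compatibility constraint is violated — this profile is not a separating equilibrium.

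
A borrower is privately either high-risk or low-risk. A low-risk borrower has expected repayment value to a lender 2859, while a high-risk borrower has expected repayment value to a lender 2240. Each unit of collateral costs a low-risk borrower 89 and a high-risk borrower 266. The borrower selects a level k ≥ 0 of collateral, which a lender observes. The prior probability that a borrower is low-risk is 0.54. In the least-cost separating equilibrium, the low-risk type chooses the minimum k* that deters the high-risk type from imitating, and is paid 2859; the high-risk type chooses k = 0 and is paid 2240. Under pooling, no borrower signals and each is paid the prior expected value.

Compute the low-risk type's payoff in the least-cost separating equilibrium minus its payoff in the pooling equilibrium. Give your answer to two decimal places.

77.63

Least-cost separating signal: k* solves 2240 = 2859 − 266·k*, so k* = (2859 − 2240)/266 ≈ 2.3271.
Low-risk type's separating payoff: 2859 − 89 × k* = 2859 − 89 × (2859 − 2240)/266 = 2859 − 55091/266 ≈ 2651.8910.
Pooling payoff: 0.54 × 2859 + 0.46 × 2240 = 2574.26.
Difference: 2651.8910 − 2574.26 = 77.631, i.e. 77.63 to two decimal places.
The low-risk type prefers to separate.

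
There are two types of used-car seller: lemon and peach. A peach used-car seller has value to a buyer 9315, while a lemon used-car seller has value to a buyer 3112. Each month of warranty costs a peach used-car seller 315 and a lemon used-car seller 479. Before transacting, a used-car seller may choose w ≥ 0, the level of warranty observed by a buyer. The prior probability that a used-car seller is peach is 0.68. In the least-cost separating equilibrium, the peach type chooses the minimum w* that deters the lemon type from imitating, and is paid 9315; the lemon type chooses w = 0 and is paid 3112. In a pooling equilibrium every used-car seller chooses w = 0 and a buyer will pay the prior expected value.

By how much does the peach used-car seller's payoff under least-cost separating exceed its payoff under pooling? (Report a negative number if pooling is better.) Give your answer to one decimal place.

Least-cost separating signal: w* solves 3112 = 9315 − 479·w*, so w* = (9315 − 3112)/479 ≈ 12.9499.
Peach type's separating payoff: 9315 − 315 × w* = 9315 − 315 × (9315 − 3112)/479 = 9315 − 1953945/479 ≈ 5235.783.
Pooling payoff: 0.68 × 9315 + 0.32 × 3112 = 7330.04.
Difference: 5235.783 − 7330.04 = -2094.257, i.e. -2094.3 to one decimal place.
The peach type would prefer the pooling outcome.

-2094.3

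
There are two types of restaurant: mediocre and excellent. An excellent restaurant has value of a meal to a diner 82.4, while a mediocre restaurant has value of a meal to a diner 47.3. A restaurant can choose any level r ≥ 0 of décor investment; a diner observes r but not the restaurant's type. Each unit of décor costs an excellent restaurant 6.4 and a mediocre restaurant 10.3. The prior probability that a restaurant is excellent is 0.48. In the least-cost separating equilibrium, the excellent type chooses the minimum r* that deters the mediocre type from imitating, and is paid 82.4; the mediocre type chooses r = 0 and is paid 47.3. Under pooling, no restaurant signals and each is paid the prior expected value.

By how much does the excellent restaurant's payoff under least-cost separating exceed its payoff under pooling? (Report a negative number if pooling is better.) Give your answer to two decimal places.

Least-cost separating signal: r* solves 47.3 = 82.4 − 10.3·r*, so r* = (82.4 − 47.3)/10.3 ≈ 3.4078.
Excellent type's separating payoff: 82.4 − 6.4 × r* = 82.4 − 6.4 × (82.4 − 47.3)/10.3 = 82.4 − 224.64/10.3 ≈ 60.5903.
Pooling payoff: 0.48 × 82.4 + 0.52 × 47.3 = 64.148.
Difference: 60.5903 − 64.148 = -3.5577, i.e. -3.56 to two decimal places.
The excellent type would prefer the pooling outcome.

-3.56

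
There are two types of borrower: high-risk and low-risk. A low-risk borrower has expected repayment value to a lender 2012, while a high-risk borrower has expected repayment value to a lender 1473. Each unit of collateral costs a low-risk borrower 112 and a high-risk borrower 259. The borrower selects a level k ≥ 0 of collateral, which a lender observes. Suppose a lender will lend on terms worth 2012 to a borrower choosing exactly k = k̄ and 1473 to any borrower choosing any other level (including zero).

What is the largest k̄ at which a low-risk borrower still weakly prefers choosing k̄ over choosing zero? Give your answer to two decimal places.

Choosing k̄ yields the low-risk type 2012 − 112·k̄; choosing zero yields 1473.
The low-risk type is indifferent at 2012 − 112·k̄ = 1473, i.e. k̄ = (2012 − 1473) / 112 ≈ 4.81.
For any k̄ above 4.81 the low-risk type would rather pool at zero, so separation collapses.

4.81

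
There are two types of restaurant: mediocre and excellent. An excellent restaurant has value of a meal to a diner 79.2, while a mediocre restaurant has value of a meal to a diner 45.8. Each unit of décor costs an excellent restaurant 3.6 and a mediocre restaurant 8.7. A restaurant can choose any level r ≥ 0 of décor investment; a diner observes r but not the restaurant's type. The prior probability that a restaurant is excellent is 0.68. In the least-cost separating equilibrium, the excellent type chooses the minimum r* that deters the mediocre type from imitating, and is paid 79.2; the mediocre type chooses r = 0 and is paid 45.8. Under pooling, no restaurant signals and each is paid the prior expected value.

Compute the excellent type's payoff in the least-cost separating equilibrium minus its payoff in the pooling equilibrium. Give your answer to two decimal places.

Least-cost separating signal: r* solves 45.8 = 79.2 − 8.7·r*, so r* = (79.2 − 45.8)/8.7 ≈ 3.8391.
Excellent type's separating payoff: 79.2 − 3.6 × r* = 79.2 − 3.6 × (79.2 − 45.8)/8.7 = 79.2 − 120.24/8.7 ≈ 65.3793.
Pooling payoff: 0.68 × 79.2 + 0.32 × 45.8 = 68.512.
Difference: 65.3793 − 68.512 = -3.1327, i.e. -3.13 to two decimal places.
The excellent type would prefer the pooling outcome.

-3.13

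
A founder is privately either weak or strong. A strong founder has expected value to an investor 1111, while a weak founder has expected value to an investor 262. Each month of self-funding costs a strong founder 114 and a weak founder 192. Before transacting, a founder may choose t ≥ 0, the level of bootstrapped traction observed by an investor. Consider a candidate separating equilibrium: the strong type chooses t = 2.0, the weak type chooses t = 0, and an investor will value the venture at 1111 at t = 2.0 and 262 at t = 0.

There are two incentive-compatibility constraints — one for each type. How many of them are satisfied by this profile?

Weak type: stay at 0 → 262; mimic → 1111 − 192 × 2.0 = 727. IC fails (262 < 727).
Strong type: signal → 1111 − 114 × 2.0 = 883; deviate to 0 → 262. IC holds (883 ≥ 262).
1 of 2 constraints hold, so this profile is not an equilibrium.

1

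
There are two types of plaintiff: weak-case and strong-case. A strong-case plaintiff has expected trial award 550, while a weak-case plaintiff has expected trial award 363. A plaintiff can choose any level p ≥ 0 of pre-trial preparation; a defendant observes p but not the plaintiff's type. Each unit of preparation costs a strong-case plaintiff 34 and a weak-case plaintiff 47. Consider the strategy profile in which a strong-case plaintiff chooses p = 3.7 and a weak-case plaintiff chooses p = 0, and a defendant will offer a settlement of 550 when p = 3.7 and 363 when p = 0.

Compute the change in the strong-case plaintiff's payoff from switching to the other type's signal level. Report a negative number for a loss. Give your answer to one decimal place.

Playing p = 3.7 the strong-case plaintiff receives 550 − 34 × 3.7 = 424.2.
Deviating to p = 0 yields 363 instead.
Gain from deviating: 363 − 424.2 = -61.2.
The gain is negative, so the strong-case type's incentive-compatibility constraint is satisfied.

-61.2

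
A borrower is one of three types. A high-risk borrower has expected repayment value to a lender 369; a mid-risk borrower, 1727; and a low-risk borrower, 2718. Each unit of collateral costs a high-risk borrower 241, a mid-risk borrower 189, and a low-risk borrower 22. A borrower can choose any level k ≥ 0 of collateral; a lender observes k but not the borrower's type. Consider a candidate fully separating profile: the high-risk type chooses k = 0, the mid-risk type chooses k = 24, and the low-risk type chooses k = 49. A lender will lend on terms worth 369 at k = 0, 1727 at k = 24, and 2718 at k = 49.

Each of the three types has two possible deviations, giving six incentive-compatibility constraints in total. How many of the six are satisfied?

5

Mid-risk (own payoff 1727 − 189×24 = -2809): to k=0 gives 369 → profitable ✗; to k=49 gives 2718 − 189×49 = -6543 → no gain ✓.
High-risk (own payoff 369): to k=24 gives 1727 − 241×24 = -4057 → no gain ✓; to k=49 gives 2718 − 241×49 = -9091 → no gain ✓.
Low-risk (own payoff 2718 − 22×49 = 1640): to k=0 gives 369 → no gain ✓; to k=24 gives 1727 − 22×24 = 1199 → no gain ✓.
5 of the 6 constraints hold; not an equilibrium.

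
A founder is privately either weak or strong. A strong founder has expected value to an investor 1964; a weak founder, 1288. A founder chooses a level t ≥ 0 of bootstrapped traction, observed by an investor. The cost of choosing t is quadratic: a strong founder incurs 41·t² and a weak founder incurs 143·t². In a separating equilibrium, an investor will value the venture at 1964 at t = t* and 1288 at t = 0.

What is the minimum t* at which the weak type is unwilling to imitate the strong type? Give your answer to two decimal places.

The weak type at t = 0 receives 1288; imitating at t* yields 1964 − 143·t*².
Indifference: 1288 = 1964 − 143·t*², so t*² = (1964 − 1288) / 143 ≈ 4.7273.
t* = √4.7273 ≈ 2.17.

2.17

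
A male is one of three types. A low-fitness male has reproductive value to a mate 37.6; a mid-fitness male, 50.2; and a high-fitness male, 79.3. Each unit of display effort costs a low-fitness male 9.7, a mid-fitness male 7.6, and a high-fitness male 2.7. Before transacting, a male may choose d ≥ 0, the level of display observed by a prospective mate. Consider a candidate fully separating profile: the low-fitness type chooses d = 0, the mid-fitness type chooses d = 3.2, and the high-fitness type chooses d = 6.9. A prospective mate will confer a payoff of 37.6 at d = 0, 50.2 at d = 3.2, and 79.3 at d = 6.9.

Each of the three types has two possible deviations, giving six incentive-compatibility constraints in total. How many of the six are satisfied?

4

Low-fitness (own payoff 37.6): to d=3.2 gives 50.2 − 9.7×3.2 = 19.16 → no gain ✓; to d=6.9 gives 79.3 − 9.7×6.9 = 12.37 → no gain ✓.
Mid-fitness (own payoff 50.2 − 7.6×3.2 = 25.88): to d=0 gives 37.6 → profitable ✗; to d=6.9 gives 79.3 − 7.6×6.9 = 26.86 → profitable ✗.
High-fitness (own payoff 79.3 − 2.7×6.9 = 60.67): to d=0 gives 37.6 → no gain ✓; to d=3.2 gives 50.2 − 2.7×3.2 = 41.56 → no gain ✓.
4 of the 6 constraints hold; not an equilibrium.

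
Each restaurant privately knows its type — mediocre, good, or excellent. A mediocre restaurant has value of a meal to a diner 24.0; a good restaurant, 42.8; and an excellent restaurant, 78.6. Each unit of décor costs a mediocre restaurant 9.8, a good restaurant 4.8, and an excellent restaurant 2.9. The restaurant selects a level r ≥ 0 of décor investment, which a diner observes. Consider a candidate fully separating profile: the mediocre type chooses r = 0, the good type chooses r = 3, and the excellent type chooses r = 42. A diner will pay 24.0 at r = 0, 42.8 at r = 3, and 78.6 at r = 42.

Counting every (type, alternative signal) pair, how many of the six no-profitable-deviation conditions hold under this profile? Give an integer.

Mediocre (own payoff 24.0): to r=3 gives 42.8 − 9.8×3 = 13.4 → no gain ✓; to r=42 gives 78.6 − 9.8×42 = -333 → no gain ✓.
Good (own payoff 42.8 − 4.8×3 = 28.4): to r=0 gives 24.0 → no gain ✓; to r=42 gives 78.6 − 4.8×42 = -123 → no gain ✓.
Excellent (own payoff 78.6 − 2.9×42 = -43.2): to r=0 gives 24.0 → profitable ✗; to r=3 gives 42.8 − 2.9×3 = 34.1 → profitable ✗.
4 of the 6 constraints hold; not an equilibrium.

4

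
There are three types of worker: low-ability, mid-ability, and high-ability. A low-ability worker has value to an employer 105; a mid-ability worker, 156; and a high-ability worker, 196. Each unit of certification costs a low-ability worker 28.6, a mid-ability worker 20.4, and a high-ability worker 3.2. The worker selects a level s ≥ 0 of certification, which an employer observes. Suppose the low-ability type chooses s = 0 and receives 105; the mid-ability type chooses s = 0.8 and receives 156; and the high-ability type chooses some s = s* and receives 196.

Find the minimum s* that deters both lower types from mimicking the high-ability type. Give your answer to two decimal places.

Mid-ability type (on-path payoff 156 − 20.4×0.8 = 139.68) won't mimic when 139.68 ≥ 196 − 20.4·s*, i.e. s* ≥ 2.76.
Low-ability type (on-path payoff 105) won't mimic when 105 ≥ 196 − 28.6·s*, i.e. s* ≥ 3.18.
Both must hold, so s* = max(3.18, 2.76) = 3.18. The low-ability type's constraint binds.

3.18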